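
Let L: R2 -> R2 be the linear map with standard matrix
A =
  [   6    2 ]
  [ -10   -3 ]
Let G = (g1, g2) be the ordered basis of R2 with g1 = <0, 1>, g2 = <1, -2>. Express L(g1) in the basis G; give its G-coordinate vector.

<1, 2>

Column 1 of [L]_G is the G-coordinate vector of L(g1).
In standard coordinates L(g1) = A g1 = <2, -3>.
Converting to G: <2, -3> = g1 + 2g2, so the coordinate vector is <1, 2>.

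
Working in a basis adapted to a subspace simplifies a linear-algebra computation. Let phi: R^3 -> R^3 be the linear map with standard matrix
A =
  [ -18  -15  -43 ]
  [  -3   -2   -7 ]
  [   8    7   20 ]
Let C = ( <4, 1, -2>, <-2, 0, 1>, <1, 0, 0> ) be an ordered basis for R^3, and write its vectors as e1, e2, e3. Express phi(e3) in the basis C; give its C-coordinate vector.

Compute phi(e3) = A e3 = <-18, -3, 8> in standard coordinates.
Then write this in C-coordinates: solve for y in y_1 e1 + ... + y_3 e3 = <-18, -3, 8>.
This gives y = <-3, 2, -2>, which is column 3 of [phi]_C.

<-3, 2, -2>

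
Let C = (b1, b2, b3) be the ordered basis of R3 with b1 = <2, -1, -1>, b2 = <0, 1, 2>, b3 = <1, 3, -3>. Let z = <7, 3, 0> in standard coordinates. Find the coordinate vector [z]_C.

<3, 3, 1>

We seek scalars with c_1 b1 + ... + c_3 b3 = z; equivalently solve M c = z where the columns of M are b1, ..., b3.
Row-reducing the augmented matrix [M | z] gives c = (3, 3, 1).
Check: 3b1 + 3b2 + b3 = <7, 3, 0>.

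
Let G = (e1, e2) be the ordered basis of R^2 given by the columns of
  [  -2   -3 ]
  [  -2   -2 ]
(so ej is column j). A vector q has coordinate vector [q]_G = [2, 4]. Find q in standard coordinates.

By definition q = 2e1 + 4e2.
Summing componentwise gives [-16, -12].

[-16, -12]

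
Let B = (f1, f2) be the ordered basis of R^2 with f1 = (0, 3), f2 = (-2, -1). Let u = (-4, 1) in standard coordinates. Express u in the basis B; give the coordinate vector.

(1, 2)

Write u = c_1 f1 + c_2 f2 and solve for the c_i.
System: 0c_1 - 2c_2 = -4, 3c_1 - c_2 = 1; solving gives c_1 = 1, c_2 = 2.
Check: f1 + 2f2 = (-4, 1).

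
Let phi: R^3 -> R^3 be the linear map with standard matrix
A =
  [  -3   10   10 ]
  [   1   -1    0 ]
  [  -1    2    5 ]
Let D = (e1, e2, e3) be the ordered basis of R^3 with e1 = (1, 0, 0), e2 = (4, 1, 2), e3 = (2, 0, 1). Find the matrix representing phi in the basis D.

[[-1, 2, -2], [1, 3, 2], [-3, 2, -1]]

Let P have columns e1, ..., e3. Then [phi]_D = P^(-1) A P.
Here det P = 1, so P^(-1) is integer; computing A P first and then P^(-1)(A P) gives [[-1, 2, -2], [1, 3, 2], [-3, 2, -1]].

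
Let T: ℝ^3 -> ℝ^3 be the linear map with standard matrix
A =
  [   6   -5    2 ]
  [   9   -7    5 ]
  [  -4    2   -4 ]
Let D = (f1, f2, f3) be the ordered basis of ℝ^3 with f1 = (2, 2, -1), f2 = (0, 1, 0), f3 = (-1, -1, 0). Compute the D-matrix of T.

Let P have columns f1, ..., f3. Then [T]_D = P^(-1) A P.
Here det P = -1, so P^(-1) is integer; computing A P first and then P^(-1)(A P) gives [[0, -2, -2], [-1, -2, -1], [0, 1, -3]].

[[0, -2, -2], [-1, -2, -1], [0, 1, -3]]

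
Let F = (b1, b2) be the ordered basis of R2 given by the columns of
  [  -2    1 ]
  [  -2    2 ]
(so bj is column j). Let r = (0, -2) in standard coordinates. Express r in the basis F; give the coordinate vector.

Write r = c_1 b1 + c_2 b2 and solve for the c_i.
System: -2c_1 + c_2 = 0, -2c_1 + 2c_2 = -2; solving gives c_1 = -1, c_2 = -2.
Check: -b1 - 2b2 = (0, -2).

(-1, -2)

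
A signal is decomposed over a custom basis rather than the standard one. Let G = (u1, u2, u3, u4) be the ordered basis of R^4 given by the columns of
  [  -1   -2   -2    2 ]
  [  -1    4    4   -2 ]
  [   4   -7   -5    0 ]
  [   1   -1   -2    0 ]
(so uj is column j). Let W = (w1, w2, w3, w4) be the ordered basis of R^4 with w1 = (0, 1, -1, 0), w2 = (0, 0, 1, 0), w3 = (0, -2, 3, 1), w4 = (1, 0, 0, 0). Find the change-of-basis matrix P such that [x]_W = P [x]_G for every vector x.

[[1, 2, 0, -2], [2, -2, 1, -2], [1, -1, -2, 0], [-1, -2, -2, 2]]

Column j of P is [uj]_W, since P maps G-coordinates to W-coordinates.
Expressing u1 in W: u1 = w1 + 2w2 + w3 - w4, so column 1 of P is (1, 2, 1, -1).
Doing the same for each uj gives P = [[1, 2, 0, -2], [2, -2, 1, -2], [1, -1, -2, 0], [-1, -2, -2, 2]].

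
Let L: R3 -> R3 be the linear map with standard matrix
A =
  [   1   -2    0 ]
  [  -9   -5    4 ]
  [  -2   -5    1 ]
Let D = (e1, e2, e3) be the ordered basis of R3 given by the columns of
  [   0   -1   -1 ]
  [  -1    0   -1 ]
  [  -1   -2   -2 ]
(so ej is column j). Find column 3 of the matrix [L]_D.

(-3, 2, -3)

Column 3 of [L]_D is the D-coordinate vector of L(e3).
In standard coordinates L(e3) = A e3 = (1, 6, 5).
Converting to D: (1, 6, 5) = -3e1 + 2e2 - 3e3, so the coordinate vector is (-3, 2, -3).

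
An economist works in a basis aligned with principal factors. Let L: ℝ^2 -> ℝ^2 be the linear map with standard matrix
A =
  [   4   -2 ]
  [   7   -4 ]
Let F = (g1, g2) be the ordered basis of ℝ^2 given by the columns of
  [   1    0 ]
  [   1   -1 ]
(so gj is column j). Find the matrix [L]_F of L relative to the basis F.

[[2, 2], [-1, -2]]

With P the matrix whose columns are g1, g2, [L]_F = P^(-1) A P.
Column by column: L(g1) = A g1 = [2, 3]; its F-coordinates [2, -1] give column 1.
Continuing for each basis vector yields [L]_F = [[2, 2], [-1, -2]].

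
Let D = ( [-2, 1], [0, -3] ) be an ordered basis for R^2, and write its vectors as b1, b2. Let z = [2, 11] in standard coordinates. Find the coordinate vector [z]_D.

[-1, -4]

We seek scalars with c_1 b1 + c_2 b2 = z; equivalently solve M c = z where the columns of M are b1, b2.
System: -2c_1 + 0c_2 = 2, c_1 - 3c_2 = 11; solving gives c_1 = -1, c_2 = -4.
Check: -b1 - 4b2 = [2, 11].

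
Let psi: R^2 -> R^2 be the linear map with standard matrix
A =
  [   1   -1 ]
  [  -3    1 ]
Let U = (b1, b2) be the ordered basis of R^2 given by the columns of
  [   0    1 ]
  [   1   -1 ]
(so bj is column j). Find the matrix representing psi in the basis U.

[[0, -2], [-1, 2]]

Let P have columns b1, b2. Then [psi]_U = P^(-1) A P.
Here det P = -1, so P^(-1) is integer; computing A P first and then P^(-1)(A P) gives [[0, -2], [-1, 2]].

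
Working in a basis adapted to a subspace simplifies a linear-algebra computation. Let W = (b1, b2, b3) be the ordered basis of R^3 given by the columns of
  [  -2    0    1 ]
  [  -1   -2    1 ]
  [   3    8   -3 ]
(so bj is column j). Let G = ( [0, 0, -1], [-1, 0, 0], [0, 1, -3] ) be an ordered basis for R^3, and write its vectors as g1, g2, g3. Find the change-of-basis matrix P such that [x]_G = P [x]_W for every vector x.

Let M have columns bj and N have columns gj. Then for every x, N [x]_G = x = M [x]_W, so P = N^(-1) M.
Since det N = 1, N^(-1) has integer entries; multiplying gives P = [[0, -2, 0], [2, 0, -1], [-1, -2, 1]].

[[0, -2, 0], [2, 0, -1], [-1, -2, 1]]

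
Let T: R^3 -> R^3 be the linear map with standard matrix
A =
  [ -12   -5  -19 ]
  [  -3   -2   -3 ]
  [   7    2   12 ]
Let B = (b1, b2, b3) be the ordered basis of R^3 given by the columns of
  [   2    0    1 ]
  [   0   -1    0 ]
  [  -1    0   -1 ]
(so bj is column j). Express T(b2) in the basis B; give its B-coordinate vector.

Compute T(b2) = A b2 = (5, 2, -2) in standard coordinates.
Then write this in B-coordinates: solve for y in y_1 b1 + ... + y_3 b3 = (5, 2, -2).
This gives y = (3, -2, -1), which is column 2 of [T]_B.

(3, -2, -1)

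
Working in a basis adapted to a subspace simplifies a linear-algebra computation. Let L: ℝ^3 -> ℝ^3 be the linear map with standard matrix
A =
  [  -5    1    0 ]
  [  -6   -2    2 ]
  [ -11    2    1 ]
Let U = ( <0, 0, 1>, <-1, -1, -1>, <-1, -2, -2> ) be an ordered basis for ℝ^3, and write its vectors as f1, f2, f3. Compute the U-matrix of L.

Let P have columns f1, ..., f3. Then [L]_U = P^(-1) A P.
Here det P = 1, so P^(-1) is integer; computing A P first and then P^(-1)(A P) gives [[-1, 2, -1], [2, -2, 0], [-2, -2, -3]].

[[-1, 2, -1], [2, -2, 0], [-2, -2, -3]]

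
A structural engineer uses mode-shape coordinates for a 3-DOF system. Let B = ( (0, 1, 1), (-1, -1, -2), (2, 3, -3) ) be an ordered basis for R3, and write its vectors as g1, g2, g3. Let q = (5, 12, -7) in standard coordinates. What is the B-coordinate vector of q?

(4, 1, 3)

[q]_B is the unique c with M c = q, where M has columns g1, ..., g3.
Gaussian elimination on [M | q] yields c = (4, 1, 3).
Check: 4g1 + g2 + 3g3 = (5, 12, -7).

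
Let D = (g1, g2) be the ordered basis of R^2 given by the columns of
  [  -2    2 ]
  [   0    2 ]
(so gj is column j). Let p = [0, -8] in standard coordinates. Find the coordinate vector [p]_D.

We seek scalars with c_1 g1 + c_2 g2 = p; equivalently solve M c = p where the columns of M are g1, g2.
System: -2c_1 + 2c_2 = 0, 0c_1 + 2c_2 = -8; solving gives c_1 = -4, c_2 = -4.
Check: -4g1 - 4g2 = [0, -8].

[-4, -4]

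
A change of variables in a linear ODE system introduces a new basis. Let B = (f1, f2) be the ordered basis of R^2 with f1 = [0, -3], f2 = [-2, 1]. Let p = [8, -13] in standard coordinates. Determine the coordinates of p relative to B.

We seek scalars with c_1 f1 + c_2 f2 = p; equivalently solve M c = p where the columns of M are f1, f2.
System: 0c_1 - 2c_2 = 8, -3c_1 + c_2 = -13; solving gives c_1 = 3, c_2 = -4.
Check: 3f1 - 4f2 = [8, -13].

[3, -4]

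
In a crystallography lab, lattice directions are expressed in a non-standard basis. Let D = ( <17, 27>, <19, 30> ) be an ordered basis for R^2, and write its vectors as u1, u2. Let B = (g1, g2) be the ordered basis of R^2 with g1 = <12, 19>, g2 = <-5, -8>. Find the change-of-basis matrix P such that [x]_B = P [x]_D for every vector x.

[[1, 2], [-1, 1]]

Column j of P is [uj]_B, since P maps D-coordinates to B-coordinates.
Expressing u1 in B: u1 = g1 - g2, so column 1 of P is <1, -1>.
Doing the same for each uj gives P = [[1, 2], [-1, 1]].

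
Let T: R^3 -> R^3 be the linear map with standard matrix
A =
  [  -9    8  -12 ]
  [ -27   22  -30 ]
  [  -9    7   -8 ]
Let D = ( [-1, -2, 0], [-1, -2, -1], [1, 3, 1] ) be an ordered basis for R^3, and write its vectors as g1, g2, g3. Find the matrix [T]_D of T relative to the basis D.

[[2, -2, 1], [2, 0, -1], [-3, 3, 3]]

The j-th column of [T]_D is [T(gj)]_D.
T(g1) = A g1 = [-7, -17, -5] = 2g1 + 2g2 - 3g3, so column 1 is [2, 2, -3].
Repeating for g2, g3 and assembling the columns gives [[2, -2, 1], [2, 0, -1], [-3, 3, 3]].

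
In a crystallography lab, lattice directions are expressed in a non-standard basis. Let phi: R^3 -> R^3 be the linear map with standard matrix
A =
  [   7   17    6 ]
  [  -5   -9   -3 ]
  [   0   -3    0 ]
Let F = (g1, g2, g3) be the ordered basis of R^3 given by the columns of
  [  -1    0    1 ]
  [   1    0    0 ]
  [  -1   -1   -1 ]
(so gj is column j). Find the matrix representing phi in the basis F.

Let P have columns g1, ..., g3. Then [phi]_F = P^(-1) A P.
Here det P = -1, so P^(-1) is integer; computing A P first and then P^(-1)(A P) gives [[-1, 3, -2], [1, 0, 3], [3, -3, -1]].

[[-1, 3, -2], [1, 0, 3], [3, -3, -1]]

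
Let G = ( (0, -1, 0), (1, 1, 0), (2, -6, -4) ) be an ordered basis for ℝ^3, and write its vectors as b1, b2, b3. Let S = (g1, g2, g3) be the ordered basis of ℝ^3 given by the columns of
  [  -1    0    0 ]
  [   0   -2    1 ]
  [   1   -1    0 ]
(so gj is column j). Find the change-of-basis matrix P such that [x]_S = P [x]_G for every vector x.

[[0, -1, -2], [0, -1, 2], [-1, -1, -2]]

Let M have columns bj and N have columns gj. Then for every x, N [x]_S = x = M [x]_G, so P = N^(-1) M.
Since det N = -1, N^(-1) has integer entries; multiplying gives P = [[0, -1, -2], [0, -1, 2], [-1, -1, -2]].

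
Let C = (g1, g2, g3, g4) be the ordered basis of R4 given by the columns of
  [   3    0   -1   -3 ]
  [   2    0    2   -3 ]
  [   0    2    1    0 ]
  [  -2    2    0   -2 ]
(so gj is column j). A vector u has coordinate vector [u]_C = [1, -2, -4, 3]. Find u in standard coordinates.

[-2, -15, -8, -12]

u = M [u]_C, where M has columns g1, ..., g4.
Carrying out the matrix-vector product, u = [-2, -15, -8, -12].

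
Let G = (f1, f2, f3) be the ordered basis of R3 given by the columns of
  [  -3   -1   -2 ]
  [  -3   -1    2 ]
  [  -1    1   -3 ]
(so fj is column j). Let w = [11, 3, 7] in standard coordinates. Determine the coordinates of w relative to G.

[-2, -1, -2]

[w]_G is the unique c with M c = w, where M has columns f1, ..., f3.
Row-reducing the augmented matrix [M | w] gives c = (-2, -1, -2).
Check: -2f1 - f2 - 2f3 = [11, 3, 7].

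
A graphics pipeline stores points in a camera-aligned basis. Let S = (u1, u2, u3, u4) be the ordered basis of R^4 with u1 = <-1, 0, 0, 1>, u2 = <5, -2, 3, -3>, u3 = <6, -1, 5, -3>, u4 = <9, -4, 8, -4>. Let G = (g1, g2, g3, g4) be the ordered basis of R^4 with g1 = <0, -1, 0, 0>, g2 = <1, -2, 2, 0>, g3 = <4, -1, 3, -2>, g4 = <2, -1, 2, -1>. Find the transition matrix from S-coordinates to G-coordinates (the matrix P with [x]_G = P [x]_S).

[[-1, 2, -1, 0], [1, -1, 0, 1], [0, 1, 1, 2], [-1, 1, 1, 0]]

Take x = uj: its S-coordinates are the j-th standard unit vector, so P e_j — column j of P — equals [uj]_G.
u1 = -g1 + g2 + 0·g3 - g4, giving column 1 = <-1, 1, 0, -1>; repeating for each j gives P = [[-1, 2, -1, 0], [1, -1, 0, 1], [0, 1, 1, 2], [-1, 1, 1, 0]].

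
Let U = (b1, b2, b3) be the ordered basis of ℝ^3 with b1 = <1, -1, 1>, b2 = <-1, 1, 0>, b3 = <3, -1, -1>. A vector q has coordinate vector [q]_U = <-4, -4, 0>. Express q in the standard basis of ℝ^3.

<0, 0, -4>

The coordinates say q = -4b1 - 4b2 + 0·b3; adding the scaled basis vectors gives <0, 0, -4>.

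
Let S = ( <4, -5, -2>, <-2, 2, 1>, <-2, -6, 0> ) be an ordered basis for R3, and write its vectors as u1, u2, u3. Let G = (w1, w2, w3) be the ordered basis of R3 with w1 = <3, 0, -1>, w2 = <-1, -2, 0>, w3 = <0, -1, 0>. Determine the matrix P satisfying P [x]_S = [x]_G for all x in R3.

[[2, -1, 0], [2, -1, 2], [1, 0, 2]]

Take x = uj: its S-coordinates are the j-th standard unit vector, so P e_j — column j of P — equals [uj]_G.
u1 = 2w1 + 2w2 + w3, giving column 1 = <2, 2, 1>; repeating for each j gives P = [[2, -1, 0], [2, -1, 2], [1, 0, 2]].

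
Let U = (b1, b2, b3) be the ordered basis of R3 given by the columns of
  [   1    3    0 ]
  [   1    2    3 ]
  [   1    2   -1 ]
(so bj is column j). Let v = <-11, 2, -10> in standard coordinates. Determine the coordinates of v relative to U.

We seek scalars with c_1 b1 + ... + c_3 b3 = v; equivalently solve M c = v where the columns of M are b1, ..., b3.
Gaussian elimination on [M | v] yields c = (1, -4, 3).
Check: b1 - 4b2 + 3b3 = <-11, 2, -10>.

<1, -4, 3>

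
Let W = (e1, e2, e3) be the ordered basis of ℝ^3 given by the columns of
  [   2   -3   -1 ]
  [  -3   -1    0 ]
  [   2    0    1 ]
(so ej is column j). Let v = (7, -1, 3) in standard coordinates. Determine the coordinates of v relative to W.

[v]_W is the unique c with M c = v, where M has columns e1, ..., e3.
Solving this 3x3 system gives c = (1, -2, 1).
Check: e1 - 2e2 + e3 = (7, -1, 3).

(1, -2, 1)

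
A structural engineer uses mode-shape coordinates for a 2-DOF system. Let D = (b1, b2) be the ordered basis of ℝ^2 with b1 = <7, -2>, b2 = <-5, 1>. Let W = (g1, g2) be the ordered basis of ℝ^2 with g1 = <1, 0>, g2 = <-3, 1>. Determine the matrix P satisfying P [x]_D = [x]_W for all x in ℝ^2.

[[1, -2], [-2, 1]]

Take x = bj: its D-coordinates are the j-th standard unit vector, so P e_j — column j of P — equals [bj]_W.
b1 = g1 - 2g2, giving column 1 = <1, -2>; repeating for each j gives P = [[1, -2], [-2, 1]].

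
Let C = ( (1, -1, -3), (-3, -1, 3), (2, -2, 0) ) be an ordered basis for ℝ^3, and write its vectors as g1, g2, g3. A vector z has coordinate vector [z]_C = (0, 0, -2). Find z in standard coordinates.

By definition z = 0·g1 + 0·g2 - 2g3.
Summing componentwise gives (-4, 4, 0).

(-4, 4, 0)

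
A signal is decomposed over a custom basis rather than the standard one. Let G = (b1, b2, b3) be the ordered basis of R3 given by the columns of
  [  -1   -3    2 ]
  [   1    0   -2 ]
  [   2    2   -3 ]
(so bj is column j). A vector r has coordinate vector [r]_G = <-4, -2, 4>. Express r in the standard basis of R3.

By definition r = -4b1 - 2b2 + 4b3.
Summing componentwise gives <18, -12, -24>.

<18, -12, -24>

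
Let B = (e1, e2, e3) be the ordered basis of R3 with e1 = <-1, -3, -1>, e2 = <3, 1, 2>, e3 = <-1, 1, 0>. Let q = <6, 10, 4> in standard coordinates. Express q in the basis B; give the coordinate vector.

<-4, 0, -2>

We seek scalars with c_1 e1 + ... + c_3 e3 = q; equivalently solve M c = q where the columns of M are e1, ..., e3.
Row-reducing the augmented matrix [M | q] gives c = (-4, 0, -2).
Check: -4e1 + 0·e2 - 2e3 = <6, 10, 4>.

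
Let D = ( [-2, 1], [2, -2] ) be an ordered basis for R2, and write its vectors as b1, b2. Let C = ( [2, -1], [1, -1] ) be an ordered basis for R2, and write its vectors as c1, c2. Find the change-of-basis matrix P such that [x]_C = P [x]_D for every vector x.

Take x = bj: its D-coordinates are the j-th standard unit vector, so P e_j — column j of P — equals [bj]_C.
b1 = -c1 + 0·c2, giving column 1 = [-1, 0]; repeating for each j gives P = [[-1, 0], [0, 2]].

[[-1, 0], [0, 2]]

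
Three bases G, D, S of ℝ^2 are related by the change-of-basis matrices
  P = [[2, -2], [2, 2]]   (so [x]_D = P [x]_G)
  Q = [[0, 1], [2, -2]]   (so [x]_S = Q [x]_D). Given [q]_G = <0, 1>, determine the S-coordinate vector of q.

<2, -8>

Apply P to get D-coordinates <-2, 2>, then Q to get S-coordinates.
The result is [q]_S = <2, -8>.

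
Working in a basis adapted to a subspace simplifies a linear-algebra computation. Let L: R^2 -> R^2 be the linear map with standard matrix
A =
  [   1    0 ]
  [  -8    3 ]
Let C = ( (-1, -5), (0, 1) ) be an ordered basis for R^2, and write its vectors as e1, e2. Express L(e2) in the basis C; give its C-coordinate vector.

(0, 3)

Compute L(e2) = A e2 = (0, 3) in standard coordinates.
Then write this in C-coordinates: solve for y in y_1 e1 + y_2 e2 = (0, 3).
This gives y = (0, 3), which is column 2 of [L]_C.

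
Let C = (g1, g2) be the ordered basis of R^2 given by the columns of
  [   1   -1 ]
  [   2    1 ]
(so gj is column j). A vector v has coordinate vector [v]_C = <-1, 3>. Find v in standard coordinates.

By definition v = -g1 + 3g2.
Summing componentwise gives <-4, 1>.

<-4, 1>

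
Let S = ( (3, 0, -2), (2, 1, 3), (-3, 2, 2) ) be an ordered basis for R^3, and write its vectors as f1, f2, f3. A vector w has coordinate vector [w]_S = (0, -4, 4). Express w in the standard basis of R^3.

(-20, 4, -4)

w = M [w]_S, where M has columns f1, ..., f3.
Carrying out the matrix-vector product, w = (-20, 4, -4).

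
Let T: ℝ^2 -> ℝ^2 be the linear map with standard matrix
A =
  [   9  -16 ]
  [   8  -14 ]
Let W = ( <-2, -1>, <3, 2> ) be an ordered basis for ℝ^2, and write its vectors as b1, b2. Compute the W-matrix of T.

With P the matrix whose columns are b1, b2, [T]_W = P^(-1) A P.
Column by column: T(b1) = A b1 = <-2, -2>; its W-coordinates <-2, -2> give column 1.
Continuing for each basis vector yields [T]_W = [[-2, -2], [-2, -3]].

[[-2, -2], [-2, -3]]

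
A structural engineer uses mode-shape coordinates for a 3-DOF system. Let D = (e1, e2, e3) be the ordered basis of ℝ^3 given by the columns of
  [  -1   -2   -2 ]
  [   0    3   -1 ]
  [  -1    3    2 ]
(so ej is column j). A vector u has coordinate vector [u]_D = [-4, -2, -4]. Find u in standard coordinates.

[16, -2, -10]

By definition u = -4e1 - 2e2 - 4e3.
Summing componentwise gives [16, -2, -10].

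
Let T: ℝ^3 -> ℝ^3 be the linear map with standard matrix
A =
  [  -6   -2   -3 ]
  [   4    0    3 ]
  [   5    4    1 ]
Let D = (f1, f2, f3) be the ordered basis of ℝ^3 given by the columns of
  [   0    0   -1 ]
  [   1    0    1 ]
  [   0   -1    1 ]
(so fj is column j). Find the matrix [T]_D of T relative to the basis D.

The j-th column of [T]_D is [T(fj)]_D.
T(f1) = A f1 = <-2, 0, 4> = -2f1 - 2f2 + 2f3, so column 1 is <-2, -2, 2>.
Repeating for f2, f3 and assembling the columns gives [[-2, 0, 0], [-2, -2, -1], [2, -3, -1]].

[[-2, 0, 0], [-2, -2, -1], [2, -3, -1]]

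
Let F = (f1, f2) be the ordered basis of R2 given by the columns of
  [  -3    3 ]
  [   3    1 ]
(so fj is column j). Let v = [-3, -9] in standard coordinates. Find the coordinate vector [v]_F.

Write v = c_1 f1 + c_2 f2 and solve for the c_i.
System: -3c_1 + 3c_2 = -3, 3c_1 + c_2 = -9; solving gives c_1 = -2, c_2 = -3.
Check: -2f1 - 3f2 = [-3, -9].

[-2, -3]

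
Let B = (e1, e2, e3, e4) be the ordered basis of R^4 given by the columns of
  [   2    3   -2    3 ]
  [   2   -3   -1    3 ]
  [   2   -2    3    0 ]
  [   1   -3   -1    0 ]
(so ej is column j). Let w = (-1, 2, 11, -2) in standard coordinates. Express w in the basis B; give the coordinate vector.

[w]_B is the unique c with M c = w, where M has columns e1, ..., e4.
Row-reducing the augmented matrix [M | w] gives c = (1, 0, 3, 1).
Check: e1 + 0·e2 + 3e3 + e4 = (-1, 2, 11, -2).

(1, 0, 3, 1)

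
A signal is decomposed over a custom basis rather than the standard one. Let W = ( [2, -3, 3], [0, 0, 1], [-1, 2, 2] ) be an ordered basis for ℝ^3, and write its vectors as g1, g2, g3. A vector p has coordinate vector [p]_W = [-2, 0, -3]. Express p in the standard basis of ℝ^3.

[-1, 0, -12]

By definition p = -2g1 + 0·g2 - 3g3.
Summing componentwise gives [-1, 0, -12].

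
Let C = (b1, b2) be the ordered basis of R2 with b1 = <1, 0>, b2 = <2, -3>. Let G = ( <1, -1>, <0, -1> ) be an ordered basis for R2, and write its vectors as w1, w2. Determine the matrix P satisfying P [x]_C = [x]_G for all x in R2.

[[1, 2], [-1, 1]]

Let M have columns bj and N have columns wj. Then for every x, N [x]_G = x = M [x]_C, so P = N^(-1) M.
Since det N = -1, N^(-1) has integer entries; multiplying gives P = [[1, 2], [-1, 1]].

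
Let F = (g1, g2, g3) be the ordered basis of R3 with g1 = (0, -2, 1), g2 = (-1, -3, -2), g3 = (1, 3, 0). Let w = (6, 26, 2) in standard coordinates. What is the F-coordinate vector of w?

(-4, -3, 3)

We seek scalars with c_1 g1 + ... + c_3 g3 = w; equivalently solve M c = w where the columns of M are g1, ..., g3.
Solving this 3x3 system gives c = (-4, -3, 3).
Check: -4g1 - 3g2 + 3g3 = (6, 26, 2).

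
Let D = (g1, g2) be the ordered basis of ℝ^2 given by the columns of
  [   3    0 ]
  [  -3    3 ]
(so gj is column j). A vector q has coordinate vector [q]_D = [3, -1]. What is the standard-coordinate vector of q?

[9, -12]

q = M [q]_D, where M has columns g1, g2.
Carrying out the matrix-vector product, q = [9, -12].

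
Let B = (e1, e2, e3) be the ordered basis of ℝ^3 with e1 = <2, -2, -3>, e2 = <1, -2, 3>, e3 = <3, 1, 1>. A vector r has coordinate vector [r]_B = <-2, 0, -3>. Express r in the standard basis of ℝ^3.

<-13, 1, 3>

The coordinates say r = -2e1 + 0·e2 - 3e3; adding the scaled basis vectors gives <-13, 1, 3>.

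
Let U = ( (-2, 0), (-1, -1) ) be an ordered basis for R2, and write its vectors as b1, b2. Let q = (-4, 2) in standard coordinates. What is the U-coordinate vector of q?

(3, -2)

Write q = c_1 b1 + c_2 b2 and solve for the c_i.
System: -2c_1 - c_2 = -4, 0c_1 - c_2 = 2; solving gives c_1 = 3, c_2 = -2.
Check: 3b1 - 2b2 = (-4, 2).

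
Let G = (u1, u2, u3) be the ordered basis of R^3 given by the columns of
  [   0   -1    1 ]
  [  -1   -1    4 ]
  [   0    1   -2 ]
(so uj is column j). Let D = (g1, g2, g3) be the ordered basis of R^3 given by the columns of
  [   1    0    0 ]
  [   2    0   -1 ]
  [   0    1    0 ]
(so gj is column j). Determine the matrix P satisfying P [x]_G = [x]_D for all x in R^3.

Let M have columns uj and N have columns gj. Then for every x, N [x]_D = x = M [x]_G, so P = N^(-1) M.
Since det N = 1, N^(-1) has integer entries; multiplying gives P = [[0, -1, 1], [0, 1, -2], [1, -1, -2]].

[[0, -1, 1], [0, 1, -2], [1, -1, -2]]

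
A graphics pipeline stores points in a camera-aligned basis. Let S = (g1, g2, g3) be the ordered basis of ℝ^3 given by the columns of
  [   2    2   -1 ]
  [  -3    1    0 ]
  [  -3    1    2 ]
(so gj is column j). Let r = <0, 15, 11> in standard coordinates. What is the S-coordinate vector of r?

Write r = c_1 g1 + ... + c_3 g3 and solve for the c_i.
Row-reducing the augmented matrix [M | r] gives c = (-4, 3, -2).
Check: -4g1 + 3g2 - 2g3 = <0, 15, 11>.

<-4, 3, -2>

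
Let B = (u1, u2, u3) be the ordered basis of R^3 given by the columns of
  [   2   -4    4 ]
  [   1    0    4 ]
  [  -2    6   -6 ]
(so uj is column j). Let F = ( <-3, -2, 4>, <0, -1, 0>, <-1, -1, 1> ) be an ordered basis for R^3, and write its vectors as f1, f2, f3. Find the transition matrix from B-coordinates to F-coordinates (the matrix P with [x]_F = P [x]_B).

Take x = uj: its B-coordinates are the j-th standard unit vector, so P e_j — column j of P — equals [uj]_F.
u1 = 0·f1 + f2 - 2f3, giving column 1 = <0, 1, -2>; repeating for each j gives P = [[0, 2, -2], [1, -2, -2], [-2, -2, 2]].

[[0, 2, -2], [1, -2, -2], [-2, -2, 2]]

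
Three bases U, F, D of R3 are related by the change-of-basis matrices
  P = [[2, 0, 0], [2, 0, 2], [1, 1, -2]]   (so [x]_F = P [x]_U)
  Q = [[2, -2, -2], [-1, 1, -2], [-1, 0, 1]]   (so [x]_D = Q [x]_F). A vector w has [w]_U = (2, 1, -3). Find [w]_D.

(-6, -24, 5)

Apply P to get F-coordinates (4, -2, 9), then Q to get D-coordinates.
The result is [w]_D = (-6, -24, 5).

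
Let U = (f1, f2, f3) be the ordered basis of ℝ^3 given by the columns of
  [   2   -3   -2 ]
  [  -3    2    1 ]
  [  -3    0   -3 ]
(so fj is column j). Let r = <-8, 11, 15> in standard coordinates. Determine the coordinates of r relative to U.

Write r = c_1 f1 + ... + c_3 f3 and solve for the c_i.
Row-reducing the augmented matrix [M | r] gives c = (-3, 2, -2).
Check: -3f1 + 2f2 - 2f3 = <-8, 11, 15>.

<-3, 2, -2>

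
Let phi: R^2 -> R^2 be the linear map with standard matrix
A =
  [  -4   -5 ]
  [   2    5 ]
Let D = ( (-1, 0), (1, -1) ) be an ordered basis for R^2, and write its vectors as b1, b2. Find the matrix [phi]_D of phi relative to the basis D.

[[-2, 2], [2, 3]]

Let P have columns b1, b2. Then [phi]_D = P^(-1) A P.
Here det P = 1, so P^(-1) is integer; computing A P first and then P^(-1)(A P) gives [[-2, 2], [2, 3]].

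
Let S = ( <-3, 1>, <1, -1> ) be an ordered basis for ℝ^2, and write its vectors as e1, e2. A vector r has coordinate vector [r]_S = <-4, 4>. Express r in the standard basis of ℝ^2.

<16, -8>

The coordinates say r = -4e1 + 4e2; adding the scaled basis vectors gives <16, -8>.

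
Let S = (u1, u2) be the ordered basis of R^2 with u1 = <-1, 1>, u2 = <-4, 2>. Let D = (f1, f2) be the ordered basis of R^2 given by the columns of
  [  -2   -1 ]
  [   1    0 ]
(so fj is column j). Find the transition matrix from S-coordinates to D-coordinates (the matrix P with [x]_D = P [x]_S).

Column j of P is [uj]_D, since P maps S-coordinates to D-coordinates.
Expressing u1 in D: u1 = f1 - f2, so column 1 of P is <1, -1>.
Doing the same for each uj gives P = [[1, 2], [-1, 0]].

[[1, 2], [-1, 0]]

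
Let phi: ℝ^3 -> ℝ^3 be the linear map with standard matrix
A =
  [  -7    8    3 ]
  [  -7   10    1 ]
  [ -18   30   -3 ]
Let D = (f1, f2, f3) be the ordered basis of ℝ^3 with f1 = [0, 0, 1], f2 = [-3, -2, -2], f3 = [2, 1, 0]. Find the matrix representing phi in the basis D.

[[-1, 2, -2], [1, 1, 2], [3, 1, 0]]

With P the matrix whose columns are f1, ..., f3, [phi]_D = P^(-1) A P.
Column by column: phi(f1) = A f1 = [3, 1, -3]; its D-coordinates [-1, 1, 3] give column 1.
Continuing for each basis vector yields [phi]_D = [[-1, 2, -2], [1, 1, 2], [3, 1, 0]].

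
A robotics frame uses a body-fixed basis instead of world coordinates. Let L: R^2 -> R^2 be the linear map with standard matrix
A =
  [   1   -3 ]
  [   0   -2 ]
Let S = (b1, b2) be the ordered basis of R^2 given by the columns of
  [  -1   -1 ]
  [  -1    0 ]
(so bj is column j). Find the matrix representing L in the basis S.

With P the matrix whose columns are b1, b2, [L]_S = P^(-1) A P.
Column by column: L(b1) = A b1 = <2, 2>; its S-coordinates <-2, 0> give column 1.
Continuing for each basis vector yields [L]_S = [[-2, 0], [0, 1]].

[[-2, 0], [0, 1]]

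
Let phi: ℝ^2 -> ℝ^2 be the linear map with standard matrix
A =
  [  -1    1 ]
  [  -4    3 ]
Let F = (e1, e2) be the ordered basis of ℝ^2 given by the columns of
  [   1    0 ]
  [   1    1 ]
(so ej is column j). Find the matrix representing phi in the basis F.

[[0, 1], [-1, 2]]

With P the matrix whose columns are e1, e2, [phi]_F = P^(-1) A P.
Column by column: phi(e1) = A e1 = [0, -1]; its F-coordinates [0, -1] give column 1.
Continuing for each basis vector yields [phi]_F = [[0, 1], [-1, 2]].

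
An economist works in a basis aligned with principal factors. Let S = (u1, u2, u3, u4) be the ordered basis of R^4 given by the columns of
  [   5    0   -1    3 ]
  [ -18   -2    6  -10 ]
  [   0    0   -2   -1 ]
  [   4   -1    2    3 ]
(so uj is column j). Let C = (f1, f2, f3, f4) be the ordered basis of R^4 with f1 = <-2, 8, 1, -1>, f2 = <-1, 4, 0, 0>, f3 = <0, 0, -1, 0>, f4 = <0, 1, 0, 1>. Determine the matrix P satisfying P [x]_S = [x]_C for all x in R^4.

[[-2, -1, 0, -1], [-1, 2, 1, -1], [-2, -1, 2, 0], [2, -2, 2, 2]]

Column j of P is [uj]_C, since P maps S-coordinates to C-coordinates.
Expressing u1 in C: u1 = -2f1 - f2 - 2f3 + 2f4, so column 1 of P is <-2, -1, -2, 2>.
Doing the same for each uj gives P = [[-2, -1, 0, -1], [-1, 2, 1, -1], [-2, -1, 2, 0], [2, -2, 2, 2]].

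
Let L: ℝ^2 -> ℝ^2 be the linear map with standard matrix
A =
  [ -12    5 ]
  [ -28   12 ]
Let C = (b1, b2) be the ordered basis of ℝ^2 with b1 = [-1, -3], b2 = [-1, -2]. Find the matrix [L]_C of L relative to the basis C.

[[2, 0], [1, -2]]

With P the matrix whose columns are b1, b2, [L]_C = P^(-1) A P.
Column by column: L(b1) = A b1 = [-3, -8]; its C-coordinates [2, 1] give column 1.
Continuing for each basis vector yields [L]_C = [[2, 0], [1, -2]].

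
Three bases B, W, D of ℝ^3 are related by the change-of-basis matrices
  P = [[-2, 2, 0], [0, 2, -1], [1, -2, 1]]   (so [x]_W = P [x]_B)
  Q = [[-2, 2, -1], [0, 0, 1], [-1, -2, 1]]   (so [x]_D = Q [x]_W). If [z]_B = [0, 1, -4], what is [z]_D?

[14, -6, -20]

Apply P to get W-coordinates [2, 6, -6], then Q to get D-coordinates.
The result is [z]_D = [14, -6, -20].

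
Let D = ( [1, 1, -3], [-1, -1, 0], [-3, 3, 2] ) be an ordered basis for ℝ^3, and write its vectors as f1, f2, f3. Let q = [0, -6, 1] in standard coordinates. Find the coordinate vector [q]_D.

We seek scalars with c_1 f1 + ... + c_3 f3 = q; equivalently solve M c = q where the columns of M are f1, ..., f3.
Solving this 3x3 system gives c = (-1, 2, -1).
Check: -f1 + 2f2 - f3 = [0, -6, 1].

[-1, 2, -1]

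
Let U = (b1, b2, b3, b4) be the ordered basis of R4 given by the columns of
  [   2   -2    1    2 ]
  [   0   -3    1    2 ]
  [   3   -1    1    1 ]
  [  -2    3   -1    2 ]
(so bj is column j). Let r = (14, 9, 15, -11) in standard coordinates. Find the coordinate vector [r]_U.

(3, -1, 4, 1)

We seek scalars with c_1 b1 + ... + c_4 b4 = r; equivalently solve M c = r where the columns of M are b1, ..., b4.
Solving this 4x4 system gives c = (3, -1, 4, 1).
Check: 3b1 - b2 + 4b3 + b4 = (14, 9, 15, -11).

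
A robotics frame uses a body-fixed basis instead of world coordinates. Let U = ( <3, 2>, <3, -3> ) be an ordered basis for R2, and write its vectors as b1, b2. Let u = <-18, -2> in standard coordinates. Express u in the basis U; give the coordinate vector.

<-4, -2>

We seek scalars with c_1 b1 + c_2 b2 = u; equivalently solve M c = u where the columns of M are b1, b2.
System: 3c_1 + 3c_2 = -18, 2c_1 - 3c_2 = -2; solving gives c_1 = -4, c_2 = -2.
Check: -4b1 - 2b2 = <-18, -2>.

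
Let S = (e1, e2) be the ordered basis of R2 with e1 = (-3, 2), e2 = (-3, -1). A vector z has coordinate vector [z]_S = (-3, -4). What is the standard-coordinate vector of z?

(21, -2)

The coordinates say z = -3e1 - 4e2; adding the scaled basis vectors gives (21, -2).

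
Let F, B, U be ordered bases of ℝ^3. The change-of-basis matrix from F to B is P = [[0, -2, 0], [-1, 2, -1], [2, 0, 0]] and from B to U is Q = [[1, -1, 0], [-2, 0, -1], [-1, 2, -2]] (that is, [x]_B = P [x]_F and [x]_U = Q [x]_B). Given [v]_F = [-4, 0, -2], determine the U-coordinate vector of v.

[-6, 8, 28]

Apply P to get B-coordinates [0, 6, -8], then Q to get U-coordinates.
The result is [v]_U = [-6, 8, 28].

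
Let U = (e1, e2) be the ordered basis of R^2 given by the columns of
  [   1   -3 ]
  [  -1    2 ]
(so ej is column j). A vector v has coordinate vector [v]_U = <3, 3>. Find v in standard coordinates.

<-6, 3>

The coordinates say v = 3e1 + 3e2; adding the scaled basis vectors gives <-6, 3>.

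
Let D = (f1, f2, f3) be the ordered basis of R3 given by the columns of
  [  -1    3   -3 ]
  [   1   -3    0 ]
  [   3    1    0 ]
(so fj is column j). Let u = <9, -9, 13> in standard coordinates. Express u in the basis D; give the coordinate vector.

<3, 4, 0>

Write u = c_1 f1 + ... + c_3 f3 and solve for the c_i.
Solving this 3x3 system gives c = (3, 4, 0).
Check: 3f1 + 4f2 + 0·f3 = <9, -9, 13>.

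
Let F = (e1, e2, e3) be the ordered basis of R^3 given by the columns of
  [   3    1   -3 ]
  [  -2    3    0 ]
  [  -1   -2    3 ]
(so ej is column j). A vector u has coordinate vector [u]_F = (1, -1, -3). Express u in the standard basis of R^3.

By definition u = e1 - e2 - 3e3.
Summing componentwise gives (11, -5, -8).

(11, -5, -8)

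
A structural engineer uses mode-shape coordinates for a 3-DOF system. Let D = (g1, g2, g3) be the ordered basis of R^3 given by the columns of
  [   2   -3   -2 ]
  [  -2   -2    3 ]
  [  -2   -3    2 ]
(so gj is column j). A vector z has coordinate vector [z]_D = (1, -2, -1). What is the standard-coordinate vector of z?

z = M [z]_D, where M has columns g1, ..., g3.
Carrying out the matrix-vector product, z = (10, -1, 2).

(10, -1, 2)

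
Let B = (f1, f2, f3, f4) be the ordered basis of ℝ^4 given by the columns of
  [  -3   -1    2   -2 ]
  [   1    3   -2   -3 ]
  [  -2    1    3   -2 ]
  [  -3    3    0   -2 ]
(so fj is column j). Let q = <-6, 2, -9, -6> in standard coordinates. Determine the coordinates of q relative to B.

Write q = c_1 f1 + ... + c_4 f4 and solve for the c_i.
Solving this 4x4 system gives c = (1, -1, -2, 0).
Check: f1 - f2 - 2f3 + 0·f4 = <-6, 2, -9, -6>.

<1, -1, -2, 0>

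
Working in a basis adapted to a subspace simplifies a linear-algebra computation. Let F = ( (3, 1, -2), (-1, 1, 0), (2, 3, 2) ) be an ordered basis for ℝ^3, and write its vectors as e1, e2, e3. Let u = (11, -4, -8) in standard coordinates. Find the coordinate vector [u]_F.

We seek scalars with c_1 e1 + ... + c_3 e3 = u; equivalently solve M c = u where the columns of M are e1, ..., e3.
Solving this 3x3 system gives c = (3, -4, -1).
Check: 3e1 - 4e2 - e3 = (11, -4, -8).

(3, -4, -1)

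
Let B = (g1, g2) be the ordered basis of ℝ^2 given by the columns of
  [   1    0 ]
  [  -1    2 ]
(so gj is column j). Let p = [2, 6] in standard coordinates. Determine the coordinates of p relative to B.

[p]_B is the unique c with M c = p, where M has columns g1, g2.
System: c_1 + 0c_2 = 2, -c_1 + 2c_2 = 6; solving gives c_1 = 2, c_2 = 4.
Check: 2g1 + 4g2 = [2, 6].

[2, 4]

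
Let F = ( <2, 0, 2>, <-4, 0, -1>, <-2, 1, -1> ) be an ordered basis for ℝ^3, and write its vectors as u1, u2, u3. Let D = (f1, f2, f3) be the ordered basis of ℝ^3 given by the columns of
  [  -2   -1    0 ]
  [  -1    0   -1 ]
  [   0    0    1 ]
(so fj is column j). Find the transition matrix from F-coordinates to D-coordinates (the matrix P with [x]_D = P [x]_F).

[[-2, 1, 0], [2, 2, 2], [2, -1, -1]]

Column j of P is [uj]_D, since P maps F-coordinates to D-coordinates.
Expressing u1 in D: u1 = -2f1 + 2f2 + 2f3, so column 1 of P is <-2, 2, 2>.
Doing the same for each uj gives P = [[-2, 1, 0], [2, 2, 2], [2, -1, -1]].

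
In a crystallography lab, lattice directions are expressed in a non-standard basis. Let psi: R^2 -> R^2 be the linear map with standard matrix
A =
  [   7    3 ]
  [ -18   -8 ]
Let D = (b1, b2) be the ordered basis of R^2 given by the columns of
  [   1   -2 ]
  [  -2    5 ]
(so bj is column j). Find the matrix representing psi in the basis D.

[[1, -3], [0, -2]]

With P the matrix whose columns are b1, b2, [psi]_D = P^(-1) A P.
Column by column: psi(b1) = A b1 = [1, -2]; its D-coordinates [1, 0] give column 1.
Continuing for each basis vector yields [psi]_D = [[1, -3], [0, -2]].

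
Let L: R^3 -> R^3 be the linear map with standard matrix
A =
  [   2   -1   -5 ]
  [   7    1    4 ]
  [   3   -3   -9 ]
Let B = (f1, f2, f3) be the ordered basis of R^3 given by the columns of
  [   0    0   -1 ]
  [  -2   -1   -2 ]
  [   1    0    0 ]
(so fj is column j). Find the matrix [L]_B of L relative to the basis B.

The j-th column of [L]_B is [L(fj)]_B.
L(f1) = A f1 = <-3, 2, -3> = -3f1 - 2f2 + 3f3, so column 1 is <-3, -2, 3>.
Repeating for f2, f3 and assembling the columns gives [[-3, 3, 3], [-2, -3, 3], [3, -1, 0]].

[[-3, 3, 3], [-2, -3, 3], [3, -1, 0]]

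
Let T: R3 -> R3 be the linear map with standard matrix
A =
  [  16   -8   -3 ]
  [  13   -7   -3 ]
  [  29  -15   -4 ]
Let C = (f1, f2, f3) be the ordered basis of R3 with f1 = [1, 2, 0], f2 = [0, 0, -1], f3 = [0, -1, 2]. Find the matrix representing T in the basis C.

[[0, 3, 2], [3, 2, -1], [1, 3, 3]]

With P the matrix whose columns are f1, ..., f3, [T]_C = P^(-1) A P.
Column by column: T(f1) = A f1 = [0, -1, -1]; its C-coordinates [0, 3, 1] give column 1.
Continuing for each basis vector yields [T]_C = [[0, 3, 2], [3, 2, -1], [1, 3, 3]].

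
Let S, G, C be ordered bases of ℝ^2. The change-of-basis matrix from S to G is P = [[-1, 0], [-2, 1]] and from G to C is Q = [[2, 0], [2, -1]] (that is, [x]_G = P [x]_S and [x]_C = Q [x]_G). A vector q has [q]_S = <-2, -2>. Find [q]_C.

Apply P to get G-coordinates <2, 2>, then Q to get C-coordinates.
The result is [q]_C = <4, 2>.

<4, 2>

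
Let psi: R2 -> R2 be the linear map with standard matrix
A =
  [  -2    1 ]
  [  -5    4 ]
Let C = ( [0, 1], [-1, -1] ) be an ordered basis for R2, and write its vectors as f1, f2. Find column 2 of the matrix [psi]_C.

[0, -1]

Column 2 of [psi]_C is the C-coordinate vector of psi(f2).
In standard coordinates psi(f2) = A f2 = [1, 1].
Converting to C: [1, 1] = 0·f1 - f2, so the coordinate vector is [0, -1].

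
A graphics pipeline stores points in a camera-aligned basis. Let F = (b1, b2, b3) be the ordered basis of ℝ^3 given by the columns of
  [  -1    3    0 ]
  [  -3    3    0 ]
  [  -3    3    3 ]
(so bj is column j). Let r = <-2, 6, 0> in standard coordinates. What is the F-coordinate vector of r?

<-4, -2, -2>

Write r = c_1 b1 + ... + c_3 b3 and solve for the c_i.
Gaussian elimination on [M | r] yields c = (-4, -2, -2).
Check: -4b1 - 2b2 - 2b3 = <-2, 6, 0>.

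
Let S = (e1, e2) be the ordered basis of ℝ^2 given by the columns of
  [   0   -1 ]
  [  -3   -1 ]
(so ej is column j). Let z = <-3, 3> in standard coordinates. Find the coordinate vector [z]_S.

Write z = c_1 e1 + c_2 e2 and solve for the c_i.
System: 0c_1 - c_2 = -3, -3c_1 - c_2 = 3; solving gives c_1 = -2, c_2 = 3.
Check: -2e1 + 3e2 = <-3, 3>.

<-2, 3>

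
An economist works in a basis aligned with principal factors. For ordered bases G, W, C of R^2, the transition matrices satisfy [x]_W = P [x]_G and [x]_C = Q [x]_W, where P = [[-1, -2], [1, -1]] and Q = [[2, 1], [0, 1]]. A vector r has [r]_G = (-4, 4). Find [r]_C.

First [r]_W = P [r]_G = (-4, -8).
Then [r]_C = Q [r]_W = (-16, -8).

(-16, -8)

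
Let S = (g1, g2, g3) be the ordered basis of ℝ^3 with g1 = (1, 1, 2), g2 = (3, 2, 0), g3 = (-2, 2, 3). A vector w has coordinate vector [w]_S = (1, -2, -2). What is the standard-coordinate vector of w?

By definition w = g1 - 2g2 - 2g3.
Summing componentwise gives (-1, -7, -4).

(-1, -7, -4)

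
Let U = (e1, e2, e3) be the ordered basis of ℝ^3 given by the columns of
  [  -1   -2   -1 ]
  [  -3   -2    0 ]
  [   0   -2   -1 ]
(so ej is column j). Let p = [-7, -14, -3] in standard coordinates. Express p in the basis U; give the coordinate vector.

[4, 1, 1]

We seek scalars with c_1 e1 + ... + c_3 e3 = p; equivalently solve M c = p where the columns of M are e1, ..., e3.
Solving this 3x3 system gives c = (4, 1, 1).
Check: 4e1 + e2 + e3 = [-7, -14, -3].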